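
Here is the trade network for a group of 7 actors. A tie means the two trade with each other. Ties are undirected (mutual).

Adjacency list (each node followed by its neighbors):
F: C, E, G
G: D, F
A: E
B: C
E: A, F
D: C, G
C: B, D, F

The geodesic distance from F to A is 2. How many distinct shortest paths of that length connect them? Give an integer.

The shortest distance is 2, and the only length-2 path is F–E–A. So there is exactly 1 shortest path.

1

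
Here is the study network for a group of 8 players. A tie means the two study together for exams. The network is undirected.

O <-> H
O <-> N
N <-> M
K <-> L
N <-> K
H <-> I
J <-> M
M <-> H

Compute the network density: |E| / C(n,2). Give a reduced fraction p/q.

2/7

There are 8 edges and 8 nodes, so the maximum possible is C(8,2) = 28.
Density = 8/28 = 2/7.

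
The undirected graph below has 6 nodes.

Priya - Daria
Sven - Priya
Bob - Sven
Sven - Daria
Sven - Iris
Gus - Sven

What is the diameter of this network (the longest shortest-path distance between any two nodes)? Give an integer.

2

Eccentricity of each node (its greatest distance to any other): Bob:2, Daria:2, Gus:2, Iris:2, Priya:2, Sven:1.
The maximum eccentricity is 2, realized for instance by the pair Daria–Gus via Daria – Sven – Gus. So the diameter is 2.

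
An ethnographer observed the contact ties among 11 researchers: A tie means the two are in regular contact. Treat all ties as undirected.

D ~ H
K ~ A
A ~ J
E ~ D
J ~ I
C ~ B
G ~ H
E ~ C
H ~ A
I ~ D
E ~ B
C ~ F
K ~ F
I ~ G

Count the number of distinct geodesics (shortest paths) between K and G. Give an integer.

The shortest distance is 3, and the only length-3 path is K–A–H–G. So there is exactly 1 shortest path.

1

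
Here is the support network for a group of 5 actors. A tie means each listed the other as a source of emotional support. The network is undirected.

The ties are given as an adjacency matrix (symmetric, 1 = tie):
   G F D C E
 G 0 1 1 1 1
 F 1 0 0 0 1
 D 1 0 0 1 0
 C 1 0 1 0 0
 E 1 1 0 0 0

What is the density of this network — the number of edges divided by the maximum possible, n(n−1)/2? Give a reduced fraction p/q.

3/5

There are 6 edges and 5 nodes, so the maximum possible is C(5,2) = 10.
Density = 6/10 = 3/5.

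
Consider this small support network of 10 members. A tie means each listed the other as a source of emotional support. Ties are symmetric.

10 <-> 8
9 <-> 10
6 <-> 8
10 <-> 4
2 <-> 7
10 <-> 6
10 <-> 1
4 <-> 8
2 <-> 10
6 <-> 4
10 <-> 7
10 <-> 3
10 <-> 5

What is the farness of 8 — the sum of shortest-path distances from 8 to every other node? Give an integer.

15

Distances from 8: 1:2, 2:2, 3:2, 4:1, 5:2, 6:1, 7:2, 9:2, 10:1.
Sum = 2 + 2 + 2 + 1 + 2 + 1 + 2 + 2 + 1 = 15.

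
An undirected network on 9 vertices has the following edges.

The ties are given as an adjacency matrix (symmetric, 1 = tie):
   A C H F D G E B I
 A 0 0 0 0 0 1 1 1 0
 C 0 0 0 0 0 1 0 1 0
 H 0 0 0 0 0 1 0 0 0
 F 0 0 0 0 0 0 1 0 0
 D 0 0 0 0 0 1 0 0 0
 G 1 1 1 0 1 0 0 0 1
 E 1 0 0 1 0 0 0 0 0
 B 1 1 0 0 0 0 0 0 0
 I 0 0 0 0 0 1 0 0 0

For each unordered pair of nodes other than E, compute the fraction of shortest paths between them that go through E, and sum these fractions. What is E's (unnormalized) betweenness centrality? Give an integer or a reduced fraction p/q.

7

Pairs whose geodesics pass through E — A–F: 1; C–F: 2/2; H–F: 1; F–D: 1; F–G: 1; F–B: 1; F–I: 1.
All other pairs contribute 0.
Summing the contributions gives betweenness(E) = 7.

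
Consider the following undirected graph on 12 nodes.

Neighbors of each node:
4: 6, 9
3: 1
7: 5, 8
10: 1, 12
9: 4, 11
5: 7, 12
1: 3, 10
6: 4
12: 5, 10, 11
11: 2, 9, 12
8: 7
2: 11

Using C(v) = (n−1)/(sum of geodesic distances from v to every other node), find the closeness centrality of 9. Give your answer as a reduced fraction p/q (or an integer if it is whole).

11/32

Distances from 9: 1:4, 2:2, 3:5, 4:1, 5:3, 6:2, 7:4, 8:5, 10:3, 11:1, 12:2. Sum = 32.
n = 12, so closeness = 11/32.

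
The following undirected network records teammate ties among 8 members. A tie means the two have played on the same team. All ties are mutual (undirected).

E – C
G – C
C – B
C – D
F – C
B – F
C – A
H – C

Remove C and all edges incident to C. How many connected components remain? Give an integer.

6

Without C, the remaining ties split the others into: {D}; {E}; {G}; {B, F}; {H}; {A}.
That's 6 separate components.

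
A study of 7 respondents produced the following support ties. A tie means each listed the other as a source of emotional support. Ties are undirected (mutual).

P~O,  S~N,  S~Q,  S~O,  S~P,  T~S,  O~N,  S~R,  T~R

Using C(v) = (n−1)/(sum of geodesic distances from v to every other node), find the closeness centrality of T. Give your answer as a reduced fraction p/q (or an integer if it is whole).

3/5

Distances from T: N:2, O:2, P:2, Q:2, R:1, S:1. Sum = 10.
n = 7, so closeness = 6/10 = 3/5.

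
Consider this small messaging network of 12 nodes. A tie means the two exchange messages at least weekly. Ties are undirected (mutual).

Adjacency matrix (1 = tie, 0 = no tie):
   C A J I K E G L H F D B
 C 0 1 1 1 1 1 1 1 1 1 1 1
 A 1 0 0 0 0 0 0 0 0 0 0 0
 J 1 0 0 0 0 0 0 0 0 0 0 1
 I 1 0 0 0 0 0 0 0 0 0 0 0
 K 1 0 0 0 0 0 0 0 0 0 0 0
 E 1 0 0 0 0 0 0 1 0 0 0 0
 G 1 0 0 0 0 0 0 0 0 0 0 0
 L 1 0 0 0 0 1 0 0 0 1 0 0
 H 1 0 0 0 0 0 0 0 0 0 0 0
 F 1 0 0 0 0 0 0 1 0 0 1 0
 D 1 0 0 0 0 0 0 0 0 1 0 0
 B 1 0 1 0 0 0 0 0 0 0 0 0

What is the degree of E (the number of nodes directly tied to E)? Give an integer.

2

E is directly tied to C and L. That is 2 neighbors, so the degree of E is 2.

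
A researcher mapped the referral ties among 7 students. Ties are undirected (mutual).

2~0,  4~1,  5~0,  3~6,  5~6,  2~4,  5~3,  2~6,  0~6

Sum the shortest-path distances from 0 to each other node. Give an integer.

Distances from 0: 1:3, 2:1, 3:2, 4:2, 5:1, 6:1.
Sum = 3 + 1 + 2 + 2 + 1 + 1 = 10.

10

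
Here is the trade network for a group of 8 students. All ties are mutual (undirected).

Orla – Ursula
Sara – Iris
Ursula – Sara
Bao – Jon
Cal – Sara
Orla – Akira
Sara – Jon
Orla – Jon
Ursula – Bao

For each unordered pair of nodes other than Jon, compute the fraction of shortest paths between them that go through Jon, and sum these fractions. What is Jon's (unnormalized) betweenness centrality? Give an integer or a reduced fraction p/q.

11/2

Pairs whose geodesics pass through Jon — Akira–Sara: 1/2; Akira–Iris: 1/2; Akira–Bao: 1/2; Akira–Cal: 1/2; Sara–Orla: 1/2; Sara–Bao: 1/2; Orla–Iris: 1/2; Orla–Bao: 1/2; Orla–Cal: 1/2; Iris–Bao: 1/2; Bao–Cal: 1/2.
All other pairs contribute 0.
Summing the contributions gives betweenness(Jon) = 11/2.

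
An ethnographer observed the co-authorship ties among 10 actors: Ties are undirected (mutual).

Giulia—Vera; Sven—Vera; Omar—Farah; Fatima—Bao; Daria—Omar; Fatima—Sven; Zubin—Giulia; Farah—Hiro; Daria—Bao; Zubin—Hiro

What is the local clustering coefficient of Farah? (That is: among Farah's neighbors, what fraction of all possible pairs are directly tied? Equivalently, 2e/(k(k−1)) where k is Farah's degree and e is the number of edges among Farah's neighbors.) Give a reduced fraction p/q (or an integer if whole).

Farah's neighbors: Hiro and Omar (k = 2).
Possible neighbor pairs: C(2,2) = 1. Edges among them: none → e = 0.
Clustering(Farah) = 0/1.

0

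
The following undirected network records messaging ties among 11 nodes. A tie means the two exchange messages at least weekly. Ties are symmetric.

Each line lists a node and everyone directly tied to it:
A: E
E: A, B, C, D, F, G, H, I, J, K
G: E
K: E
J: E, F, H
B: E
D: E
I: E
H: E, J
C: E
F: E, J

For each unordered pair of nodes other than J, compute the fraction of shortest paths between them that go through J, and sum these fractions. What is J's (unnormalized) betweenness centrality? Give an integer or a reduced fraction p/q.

1/2

Pairs whose geodesics pass through J — F–H: 1/2.
All other pairs contribute 0.
Summing the contributions gives betweenness(J) = 1/2.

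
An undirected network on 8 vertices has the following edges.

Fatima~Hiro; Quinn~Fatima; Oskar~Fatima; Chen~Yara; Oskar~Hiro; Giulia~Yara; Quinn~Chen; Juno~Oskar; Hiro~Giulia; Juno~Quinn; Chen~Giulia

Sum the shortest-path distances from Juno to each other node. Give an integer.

Distances from Juno: Chen:2, Fatima:2, Giulia:3, Hiro:2, Oskar:1, Quinn:1, Yara:3.
Sum = 2 + 2 + 3 + 2 + 1 + 1 + 3 = 14.

14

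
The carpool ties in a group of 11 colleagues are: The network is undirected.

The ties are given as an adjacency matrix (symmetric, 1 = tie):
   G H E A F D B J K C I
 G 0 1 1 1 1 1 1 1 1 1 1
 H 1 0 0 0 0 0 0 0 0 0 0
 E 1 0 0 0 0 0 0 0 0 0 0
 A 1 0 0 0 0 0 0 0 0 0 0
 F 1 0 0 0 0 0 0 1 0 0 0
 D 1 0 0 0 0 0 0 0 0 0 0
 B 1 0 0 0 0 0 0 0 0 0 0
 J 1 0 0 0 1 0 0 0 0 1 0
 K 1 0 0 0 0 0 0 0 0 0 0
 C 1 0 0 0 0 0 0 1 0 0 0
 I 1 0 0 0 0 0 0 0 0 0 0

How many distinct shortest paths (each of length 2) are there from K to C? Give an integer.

The shortest distance is 2, and the only length-2 path is K–G–C. So there is exactly 1 shortest path.

1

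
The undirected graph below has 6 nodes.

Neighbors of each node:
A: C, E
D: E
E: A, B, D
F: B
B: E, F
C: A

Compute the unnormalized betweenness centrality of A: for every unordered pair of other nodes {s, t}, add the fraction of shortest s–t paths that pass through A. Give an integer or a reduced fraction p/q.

Pairs whose geodesics pass through A — B–C: 1; C–D: 1; C–F: 1; C–E: 1.
All other pairs contribute 0.
Summing the contributions gives betweenness(A) = 4.

4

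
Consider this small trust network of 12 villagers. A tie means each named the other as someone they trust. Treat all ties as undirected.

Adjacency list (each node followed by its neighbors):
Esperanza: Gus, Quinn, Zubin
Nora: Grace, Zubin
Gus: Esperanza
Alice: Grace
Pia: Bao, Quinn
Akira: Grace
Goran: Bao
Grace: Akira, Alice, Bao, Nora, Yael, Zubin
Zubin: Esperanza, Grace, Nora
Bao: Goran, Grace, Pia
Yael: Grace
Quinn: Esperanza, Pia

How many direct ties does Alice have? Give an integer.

Alice is directly tied to Grace. That is 1 neighbor, so the degree of Alice is 1.

1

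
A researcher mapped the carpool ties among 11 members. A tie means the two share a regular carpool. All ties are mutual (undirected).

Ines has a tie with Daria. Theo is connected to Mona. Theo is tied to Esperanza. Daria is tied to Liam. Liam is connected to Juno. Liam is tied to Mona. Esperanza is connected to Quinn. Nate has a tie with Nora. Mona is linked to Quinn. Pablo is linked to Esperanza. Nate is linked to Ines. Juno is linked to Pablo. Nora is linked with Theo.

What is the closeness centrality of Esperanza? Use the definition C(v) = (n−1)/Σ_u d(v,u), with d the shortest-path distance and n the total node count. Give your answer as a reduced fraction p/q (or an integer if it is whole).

Distances from Esperanza: Daria:4, Ines:4, Juno:2, Liam:3, Mona:2, Nate:3, Nora:2, Pablo:1, Quinn:1, Theo:1. Sum = 23.
n = 11, so closeness = 10/23.

10/23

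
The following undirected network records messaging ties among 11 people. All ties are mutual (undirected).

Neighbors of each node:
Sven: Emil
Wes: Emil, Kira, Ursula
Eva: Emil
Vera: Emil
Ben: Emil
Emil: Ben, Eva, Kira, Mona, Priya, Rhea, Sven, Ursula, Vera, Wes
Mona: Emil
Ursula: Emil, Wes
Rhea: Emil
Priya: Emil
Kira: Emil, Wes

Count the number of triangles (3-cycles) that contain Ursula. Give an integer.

1

Ursula's neighbors: Emil and Wes.
Neighbor pairs that are themselves tied: Ursula–Emil–Wes. Each forms one triangle with Ursula, for 1 in total.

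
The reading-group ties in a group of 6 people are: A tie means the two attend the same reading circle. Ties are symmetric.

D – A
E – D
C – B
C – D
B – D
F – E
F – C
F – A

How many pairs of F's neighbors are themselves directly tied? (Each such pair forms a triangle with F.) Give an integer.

F's neighbors are A, C, and E, but none of them are tied to each other, so no triangle contains F.

0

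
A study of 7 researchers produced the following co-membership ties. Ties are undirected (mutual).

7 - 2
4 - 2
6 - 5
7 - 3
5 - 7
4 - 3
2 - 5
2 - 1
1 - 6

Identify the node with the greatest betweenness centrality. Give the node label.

Unnormalized betweenness of each node: 1:1, 2:6, 3:1/2, 4:1, 5:3, 6:1/2, 7:3.
2 has the largest value, 6, making it the main broker — the node through which the most shortest paths run.

2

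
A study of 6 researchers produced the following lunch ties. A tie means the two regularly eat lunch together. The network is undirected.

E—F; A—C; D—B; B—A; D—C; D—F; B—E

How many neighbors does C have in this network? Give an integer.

2

C is directly tied to A and D. That is 2 neighbors, so the degree of C is 2.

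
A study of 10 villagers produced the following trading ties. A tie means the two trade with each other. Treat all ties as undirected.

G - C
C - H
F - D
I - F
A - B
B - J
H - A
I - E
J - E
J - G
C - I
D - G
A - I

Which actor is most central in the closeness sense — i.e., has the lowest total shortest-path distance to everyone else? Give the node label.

Farness (sum of distances to all others) for each node — A:17, B:19, C:16, D:20, E:18, F:19, G:16, H:20, I:14, J:17.
The smallest farness is 14, for I, so I has the highest closeness.

I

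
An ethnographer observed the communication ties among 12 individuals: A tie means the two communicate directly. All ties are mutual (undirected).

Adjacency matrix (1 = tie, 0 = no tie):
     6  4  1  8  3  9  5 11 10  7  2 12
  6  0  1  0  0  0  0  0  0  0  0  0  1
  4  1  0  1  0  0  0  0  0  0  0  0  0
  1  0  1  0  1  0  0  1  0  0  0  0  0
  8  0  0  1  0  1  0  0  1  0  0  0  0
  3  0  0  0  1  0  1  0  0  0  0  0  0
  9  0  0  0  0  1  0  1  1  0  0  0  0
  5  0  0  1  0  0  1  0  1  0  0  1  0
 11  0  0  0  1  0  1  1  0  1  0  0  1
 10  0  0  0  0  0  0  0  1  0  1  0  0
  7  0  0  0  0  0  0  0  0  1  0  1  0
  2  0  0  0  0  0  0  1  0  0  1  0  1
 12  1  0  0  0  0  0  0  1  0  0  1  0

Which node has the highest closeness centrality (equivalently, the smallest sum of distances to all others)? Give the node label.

Farness (sum of distances to all others) for each node — 1:22, 2:22, 3:28, 4:28, 5:19, 6:27, 7:28, 8:22, 9:22, 10:25, 11:18, 12:21.
The smallest farness is 18, for 11, so 11 has the highest closeness.

11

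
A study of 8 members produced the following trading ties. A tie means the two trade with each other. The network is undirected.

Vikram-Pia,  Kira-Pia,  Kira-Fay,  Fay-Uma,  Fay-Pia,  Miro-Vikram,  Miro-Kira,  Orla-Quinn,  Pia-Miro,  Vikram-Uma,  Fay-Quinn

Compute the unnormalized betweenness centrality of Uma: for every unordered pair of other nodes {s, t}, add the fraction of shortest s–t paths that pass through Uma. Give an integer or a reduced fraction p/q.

Pairs whose geodesics pass through Uma — Fay–Vikram: 1/2; Orla–Vikram: 1/2; Vikram–Quinn: 1/2.
All other pairs contribute 0.
Summing the contributions gives betweenness(Uma) = 3/2.

3/2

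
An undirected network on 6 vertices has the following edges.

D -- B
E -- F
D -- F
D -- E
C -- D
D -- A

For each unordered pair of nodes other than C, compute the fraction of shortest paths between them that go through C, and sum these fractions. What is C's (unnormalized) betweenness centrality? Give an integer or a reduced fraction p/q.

0

No shortest path between any pair of other nodes passes through C.
Summing the contributions gives betweenness(C) = 0.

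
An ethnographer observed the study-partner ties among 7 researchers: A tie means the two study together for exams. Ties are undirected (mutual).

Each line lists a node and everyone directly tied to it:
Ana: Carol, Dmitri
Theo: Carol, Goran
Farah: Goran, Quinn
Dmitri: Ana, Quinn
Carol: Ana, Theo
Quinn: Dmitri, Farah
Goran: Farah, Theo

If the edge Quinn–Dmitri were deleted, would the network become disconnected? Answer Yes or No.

Even without that edge, Quinn still reaches Dmitri via Quinn – Farah – Goran – Theo – Carol – Ana – Dmitri, so the network stays connected. Not a bridge.

No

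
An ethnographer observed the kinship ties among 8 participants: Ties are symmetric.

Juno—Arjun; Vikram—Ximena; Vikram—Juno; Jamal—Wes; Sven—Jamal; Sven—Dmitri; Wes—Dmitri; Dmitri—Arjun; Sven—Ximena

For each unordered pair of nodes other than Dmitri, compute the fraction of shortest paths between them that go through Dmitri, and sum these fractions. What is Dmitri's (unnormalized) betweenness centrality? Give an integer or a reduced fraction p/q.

22/3

Pairs whose geodesics pass through Dmitri — Jamal–Juno: 2/3; Jamal–Arjun: 2/2; Sven–Juno: 1/2; Sven–Arjun: 1; Sven–Wes: 1/2; Ximena–Arjun: 1/2; Ximena–Wes: 1/2; Vikram–Wes: 2/3; Juno–Wes: 1; Arjun–Wes: 1.
All other pairs contribute 0.
Summing the contributions gives betweenness(Dmitri) = 22/3.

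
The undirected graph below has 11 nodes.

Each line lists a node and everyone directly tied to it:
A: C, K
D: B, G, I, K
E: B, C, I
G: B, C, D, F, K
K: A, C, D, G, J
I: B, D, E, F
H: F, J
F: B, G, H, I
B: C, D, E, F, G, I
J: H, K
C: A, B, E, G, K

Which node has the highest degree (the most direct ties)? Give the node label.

B

Degrees — A:2, B:6, C:5, D:4, E:3, F:4, G:5, H:2, I:4, J:2, K:5.
The maximum is 6, attained only by B.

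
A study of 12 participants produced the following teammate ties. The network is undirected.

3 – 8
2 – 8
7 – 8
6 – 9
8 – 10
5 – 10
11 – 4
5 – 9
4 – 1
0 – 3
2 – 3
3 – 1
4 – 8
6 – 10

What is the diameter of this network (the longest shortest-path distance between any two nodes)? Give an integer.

Eccentricity of each node (its greatest distance to any other): 0:5, 1:5, 2:4, 3:4, 4:4, 5:4, 6:4, 7:4, 8:3, 9:5, 10:3, 11:5.
The maximum eccentricity is 5, realized for instance by the pair 11–9 via 11 – 4 – 8 – 10 – 5 – 9. So the diameter is 5.

5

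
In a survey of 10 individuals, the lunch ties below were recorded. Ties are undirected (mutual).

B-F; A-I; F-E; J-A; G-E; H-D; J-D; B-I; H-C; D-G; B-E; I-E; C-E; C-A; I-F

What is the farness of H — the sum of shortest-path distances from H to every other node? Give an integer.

Distances from H: A:2, B:3, C:1, D:1, E:2, F:3, G:2, I:3, J:2.
Sum = 2 + 3 + 1 + 1 + 2 + 3 + 2 + 3 + 2 = 19.

19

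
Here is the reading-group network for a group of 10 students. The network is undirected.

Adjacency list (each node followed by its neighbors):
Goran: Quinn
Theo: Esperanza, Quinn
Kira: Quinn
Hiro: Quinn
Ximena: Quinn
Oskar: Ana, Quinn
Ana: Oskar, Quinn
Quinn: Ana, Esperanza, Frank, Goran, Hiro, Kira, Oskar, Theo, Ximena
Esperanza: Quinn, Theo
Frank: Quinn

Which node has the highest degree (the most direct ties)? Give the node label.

Degrees — Ana:2, Esperanza:2, Frank:1, Goran:1, Hiro:1, Kira:1, Oskar:2, Quinn:9, Theo:2, Ximena:1.
The maximum is 9, attained only by Quinn.

Quinn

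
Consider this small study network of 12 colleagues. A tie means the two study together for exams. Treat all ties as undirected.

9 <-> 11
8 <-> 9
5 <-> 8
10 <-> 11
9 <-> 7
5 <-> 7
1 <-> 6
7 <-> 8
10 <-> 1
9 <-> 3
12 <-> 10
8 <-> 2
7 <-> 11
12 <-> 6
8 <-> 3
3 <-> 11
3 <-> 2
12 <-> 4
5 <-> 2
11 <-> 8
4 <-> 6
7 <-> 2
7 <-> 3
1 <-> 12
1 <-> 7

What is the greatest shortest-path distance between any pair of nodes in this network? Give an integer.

4

Eccentricity of each node (its greatest distance to any other): 1:2, 2:4, 3:4, 4:4, 5:4, 6:3, 7:3, 8:4, 9:4, 10:3, 11:3, 12:3.
The maximum eccentricity is 4, realized for instance by the pair 4–9 via 4 – 12 – 10 – 11 – 9. So the diameter is 4.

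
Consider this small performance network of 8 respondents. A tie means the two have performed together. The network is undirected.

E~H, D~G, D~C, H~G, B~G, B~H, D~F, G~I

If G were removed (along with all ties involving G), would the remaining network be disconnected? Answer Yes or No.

Yes

Removing G leaves {C, D, and F} with no path to {I}, so the network splits into 3 components. G is a cut vertex.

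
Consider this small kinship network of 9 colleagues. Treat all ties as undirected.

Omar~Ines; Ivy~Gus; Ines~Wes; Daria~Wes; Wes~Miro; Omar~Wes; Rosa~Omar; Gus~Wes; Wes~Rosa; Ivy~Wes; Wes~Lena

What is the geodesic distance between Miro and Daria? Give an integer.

2

One shortest route is Miro – Wes – Daria, which uses 2 edges, and Miro and Daria are not directly tied, so nothing shorter exists. So d(Miro,Daria) = 2.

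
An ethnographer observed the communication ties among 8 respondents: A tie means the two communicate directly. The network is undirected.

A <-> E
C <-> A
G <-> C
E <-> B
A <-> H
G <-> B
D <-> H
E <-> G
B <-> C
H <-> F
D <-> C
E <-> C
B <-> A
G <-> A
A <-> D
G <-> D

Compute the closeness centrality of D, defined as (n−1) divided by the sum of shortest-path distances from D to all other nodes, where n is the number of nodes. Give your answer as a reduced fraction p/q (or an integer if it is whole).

Distances from D: A:1, B:2, C:1, E:2, F:2, G:1, H:1. Sum = 10.
n = 8, so closeness = 7/10.

7/10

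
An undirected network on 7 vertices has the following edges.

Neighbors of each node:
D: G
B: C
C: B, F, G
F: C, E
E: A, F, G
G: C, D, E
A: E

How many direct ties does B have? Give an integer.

B is directly tied to C. That is 1 neighbor, so the degree of B is 1.

1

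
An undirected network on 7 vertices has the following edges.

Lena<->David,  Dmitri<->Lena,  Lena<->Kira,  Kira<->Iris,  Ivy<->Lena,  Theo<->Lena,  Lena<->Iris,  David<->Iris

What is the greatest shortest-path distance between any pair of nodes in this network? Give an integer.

Eccentricity of each node (its greatest distance to any other): David:2, Dmitri:2, Iris:2, Ivy:2, Kira:2, Lena:1, Theo:2.
The maximum eccentricity is 2, realized for instance by the pair Ivy–Kira via Ivy – Lena – Kira. So the diameter is 2.

2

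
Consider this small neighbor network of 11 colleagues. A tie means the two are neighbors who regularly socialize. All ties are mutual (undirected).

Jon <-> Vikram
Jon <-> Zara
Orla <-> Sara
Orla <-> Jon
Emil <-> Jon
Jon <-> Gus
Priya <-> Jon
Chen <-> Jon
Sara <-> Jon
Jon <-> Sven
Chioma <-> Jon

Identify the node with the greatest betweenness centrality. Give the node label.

Jon

Unnormalized betweenness of each node: Chen:0, Chioma:0, Emil:0, Gus:0, Jon:44, Orla:0, Priya:0, Sara:0, Sven:0, Vikram:0, Zara:0.
Jon has the largest value, 44, making it the main broker — the node through which the most shortest paths run.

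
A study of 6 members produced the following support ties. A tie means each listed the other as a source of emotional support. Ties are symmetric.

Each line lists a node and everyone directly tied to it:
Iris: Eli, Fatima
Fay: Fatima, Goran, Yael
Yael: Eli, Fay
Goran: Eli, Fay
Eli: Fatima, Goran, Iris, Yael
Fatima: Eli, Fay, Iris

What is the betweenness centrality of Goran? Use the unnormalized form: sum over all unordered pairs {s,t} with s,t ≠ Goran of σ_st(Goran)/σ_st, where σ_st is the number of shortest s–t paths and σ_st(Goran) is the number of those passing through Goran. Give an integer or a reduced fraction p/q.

1/3

Pairs whose geodesics pass through Goran — Eli–Fay: 1/3.
All other pairs contribute 0.
Summing the contributions gives betweenness(Goran) = 1/3.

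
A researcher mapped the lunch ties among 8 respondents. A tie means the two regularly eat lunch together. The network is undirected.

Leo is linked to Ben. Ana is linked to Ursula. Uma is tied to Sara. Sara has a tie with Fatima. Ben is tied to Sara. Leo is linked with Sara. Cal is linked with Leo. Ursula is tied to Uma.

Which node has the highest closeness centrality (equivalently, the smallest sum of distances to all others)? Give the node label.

Sara

Farness (sum of distances to all others) for each node — Ana:23, Ben:15, Cal:20, Fatima:17, Leo:14, Sara:11, Uma:13, Ursula:17.
The smallest farness is 11, for Sara, so Sara has the highest closeness.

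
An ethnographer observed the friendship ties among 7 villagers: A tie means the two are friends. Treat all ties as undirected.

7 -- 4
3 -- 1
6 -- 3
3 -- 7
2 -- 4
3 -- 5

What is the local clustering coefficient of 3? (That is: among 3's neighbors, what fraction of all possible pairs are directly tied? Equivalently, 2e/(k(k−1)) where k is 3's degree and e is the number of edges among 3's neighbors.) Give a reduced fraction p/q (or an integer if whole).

0

3's neighbors: 1, 5, 6, and 7 (k = 4).
Possible neighbor pairs: C(4,2) = 6. Edges among them: none → e = 0.
Clustering(3) = 0/6 = 0.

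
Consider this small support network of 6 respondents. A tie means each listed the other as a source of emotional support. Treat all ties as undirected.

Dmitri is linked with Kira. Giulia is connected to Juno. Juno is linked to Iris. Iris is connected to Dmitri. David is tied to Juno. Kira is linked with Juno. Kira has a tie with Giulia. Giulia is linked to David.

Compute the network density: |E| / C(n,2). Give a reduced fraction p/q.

There are 8 edges and 6 nodes, so the maximum possible is C(6,2) = 15.
Density = 8/15.

8/15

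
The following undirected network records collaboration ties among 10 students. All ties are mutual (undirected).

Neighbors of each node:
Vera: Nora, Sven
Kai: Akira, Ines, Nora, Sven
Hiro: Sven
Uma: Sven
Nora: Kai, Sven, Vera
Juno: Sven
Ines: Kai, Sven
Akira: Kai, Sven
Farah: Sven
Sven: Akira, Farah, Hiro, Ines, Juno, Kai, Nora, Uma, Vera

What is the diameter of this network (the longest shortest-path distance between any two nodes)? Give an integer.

Eccentricity of each node (its greatest distance to any other): Akira:2, Farah:2, Hiro:2, Ines:2, Juno:2, Kai:2, Nora:2, Sven:1, Uma:2, Vera:2.
The maximum eccentricity is 2, realized for instance by the pair Ines–Vera via Ines – Sven – Vera. So the diameter is 2.

2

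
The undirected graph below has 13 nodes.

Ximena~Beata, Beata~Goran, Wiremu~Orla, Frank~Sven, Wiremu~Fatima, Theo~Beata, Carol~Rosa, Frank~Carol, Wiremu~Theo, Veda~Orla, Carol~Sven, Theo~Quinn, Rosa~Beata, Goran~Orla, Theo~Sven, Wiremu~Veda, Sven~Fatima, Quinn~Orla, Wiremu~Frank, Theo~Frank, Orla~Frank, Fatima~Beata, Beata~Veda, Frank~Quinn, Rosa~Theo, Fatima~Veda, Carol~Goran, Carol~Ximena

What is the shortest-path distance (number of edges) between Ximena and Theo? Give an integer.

One shortest route is Ximena – Beata – Theo, which uses 2 edges, and Ximena and Theo are not directly tied, so nothing shorter exists. So d(Ximena,Theo) = 2.

2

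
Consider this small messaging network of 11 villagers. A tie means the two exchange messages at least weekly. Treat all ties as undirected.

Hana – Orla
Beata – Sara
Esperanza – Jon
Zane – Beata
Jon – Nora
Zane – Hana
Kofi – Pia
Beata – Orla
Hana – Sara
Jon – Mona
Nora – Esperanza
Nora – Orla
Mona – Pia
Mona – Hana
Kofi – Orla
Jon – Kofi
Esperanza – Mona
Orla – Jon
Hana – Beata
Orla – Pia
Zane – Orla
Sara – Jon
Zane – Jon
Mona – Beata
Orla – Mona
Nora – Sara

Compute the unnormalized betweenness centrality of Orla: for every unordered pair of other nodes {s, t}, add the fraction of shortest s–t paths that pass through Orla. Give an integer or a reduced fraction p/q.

39/4

Pairs whose geodesics pass through Orla — Jon–Hana: 1/4; Jon–Beata: 1/4; Jon–Pia: 1/3; Kofi–Mona: 1/3; Kofi–Nora: 1/2; Kofi–Hana: 1; Kofi–Zane: 1/2; Kofi–Beata: 1; Mona–Nora: 1/3; Mona–Zane: 1/4; Nora–Hana: 1/2; Nora–Zane: 1/2; Nora–Beata: 1/2; Nora–Pia: 1 … (+4 more pairs).
All other pairs contribute 0.
Summing the contributions gives betweenness(Orla) = 39/4.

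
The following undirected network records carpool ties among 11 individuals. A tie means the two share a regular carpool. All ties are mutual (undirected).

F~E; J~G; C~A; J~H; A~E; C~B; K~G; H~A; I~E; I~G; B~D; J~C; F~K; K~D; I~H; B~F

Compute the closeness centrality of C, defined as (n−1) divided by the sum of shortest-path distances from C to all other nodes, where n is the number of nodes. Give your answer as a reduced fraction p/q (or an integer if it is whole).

10/19

Distances from C: A:1, B:1, D:2, E:2, F:2, G:2, H:2, I:3, J:1, K:3. Sum = 19.
n = 11, so closeness = 10/19.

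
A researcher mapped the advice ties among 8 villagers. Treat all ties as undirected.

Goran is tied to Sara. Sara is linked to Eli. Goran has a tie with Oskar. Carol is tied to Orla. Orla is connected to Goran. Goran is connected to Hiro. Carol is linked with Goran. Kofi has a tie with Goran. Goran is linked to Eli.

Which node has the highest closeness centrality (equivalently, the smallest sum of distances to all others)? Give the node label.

Farness (sum of distances to all others) for each node — Carol:12, Eli:12, Goran:7, Hiro:13, Kofi:13, Orla:12, Oskar:13, Sara:12.
The smallest farness is 7, for Goran, so Goran has the highest closeness.

Goran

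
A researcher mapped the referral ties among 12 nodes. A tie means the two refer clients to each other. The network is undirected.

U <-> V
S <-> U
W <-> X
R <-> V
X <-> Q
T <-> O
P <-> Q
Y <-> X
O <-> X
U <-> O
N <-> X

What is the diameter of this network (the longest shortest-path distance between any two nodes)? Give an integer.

6

Eccentricity of each node (its greatest distance to any other): N:5, O:3, P:6, Q:5, R:6, S:5, T:4, U:4, V:5, W:5, X:4, Y:5.
The maximum eccentricity is 6, realized for instance by the pair R–P via R – V – U – O – X – Q – P. So the diameter is 6.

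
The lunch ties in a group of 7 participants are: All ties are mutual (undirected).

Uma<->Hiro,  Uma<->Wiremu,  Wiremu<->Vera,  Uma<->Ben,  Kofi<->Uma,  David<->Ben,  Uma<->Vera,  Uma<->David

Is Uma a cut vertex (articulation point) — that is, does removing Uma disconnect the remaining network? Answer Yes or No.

Removing Uma leaves {Hiro} with no path to {Vera and Wiremu}, so the network splits into 4 components. Uma is a cut vertex.

Yes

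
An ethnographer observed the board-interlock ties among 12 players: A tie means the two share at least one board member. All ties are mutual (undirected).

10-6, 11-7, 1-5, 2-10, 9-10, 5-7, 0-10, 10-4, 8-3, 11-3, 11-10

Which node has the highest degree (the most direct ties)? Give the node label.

10

Degrees — 0:1, 1:1, 2:1, 3:2, 4:1, 5:2, 6:1, 7:2, 8:1, 9:1, 10:6, 11:3.
The maximum is 6, attained only by 10.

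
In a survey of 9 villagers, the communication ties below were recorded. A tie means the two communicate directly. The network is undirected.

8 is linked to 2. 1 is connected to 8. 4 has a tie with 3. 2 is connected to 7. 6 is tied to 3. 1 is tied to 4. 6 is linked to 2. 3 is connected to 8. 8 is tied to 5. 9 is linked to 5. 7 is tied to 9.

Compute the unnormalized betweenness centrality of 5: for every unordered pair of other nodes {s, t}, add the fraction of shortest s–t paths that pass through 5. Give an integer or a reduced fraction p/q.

Pairs whose geodesics pass through 5 — 4–9: 2/2; 3–9: 1; 9–8: 1; 9–1: 1.
All other pairs contribute 0.
Summing the contributions gives betweenness(5) = 4.

4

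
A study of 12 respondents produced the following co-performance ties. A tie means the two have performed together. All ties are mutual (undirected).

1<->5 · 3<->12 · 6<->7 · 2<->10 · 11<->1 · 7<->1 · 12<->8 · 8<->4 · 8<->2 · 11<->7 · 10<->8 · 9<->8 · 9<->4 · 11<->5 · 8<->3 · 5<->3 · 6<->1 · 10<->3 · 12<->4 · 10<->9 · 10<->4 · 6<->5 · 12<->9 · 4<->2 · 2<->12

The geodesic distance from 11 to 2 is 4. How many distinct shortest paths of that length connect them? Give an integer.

3

The shortest distance is 4. The length-4 paths are: 11–5–3–10–2; 11–5–3–12–2; 11–5–3–8–2.
That gives 3 distinct shortest paths.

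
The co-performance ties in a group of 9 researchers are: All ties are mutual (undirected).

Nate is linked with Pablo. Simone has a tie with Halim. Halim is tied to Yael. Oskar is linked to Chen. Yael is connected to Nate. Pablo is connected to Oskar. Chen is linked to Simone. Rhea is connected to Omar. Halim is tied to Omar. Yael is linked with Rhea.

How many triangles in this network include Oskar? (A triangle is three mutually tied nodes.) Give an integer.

Oskar's neighbors are Chen and Pablo, but none of them are tied to each other, so no triangle contains Oskar.

0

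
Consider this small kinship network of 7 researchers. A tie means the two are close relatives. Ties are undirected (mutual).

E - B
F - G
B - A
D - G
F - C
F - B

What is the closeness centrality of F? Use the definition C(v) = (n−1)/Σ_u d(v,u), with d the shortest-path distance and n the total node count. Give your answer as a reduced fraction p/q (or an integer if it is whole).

2/3

Distances from F: A:2, B:1, C:1, D:2, E:2, G:1. Sum = 9.
n = 7, so closeness = 6/9 = 2/3.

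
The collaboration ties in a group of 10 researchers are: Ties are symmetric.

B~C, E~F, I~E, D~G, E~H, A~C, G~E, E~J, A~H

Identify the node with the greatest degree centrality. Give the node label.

E

Degrees — A:2, B:1, C:2, D:1, E:5, F:1, G:2, H:2, I:1, J:1.
The maximum is 5, attained only by E.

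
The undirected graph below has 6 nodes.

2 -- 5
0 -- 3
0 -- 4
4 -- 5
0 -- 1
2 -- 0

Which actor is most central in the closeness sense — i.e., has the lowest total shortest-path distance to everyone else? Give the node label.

0

Farness (sum of distances to all others) for each node — 0:6, 1:10, 2:8, 3:10, 4:8, 5:10.
The smallest farness is 6, for 0, so 0 has the highest closeness.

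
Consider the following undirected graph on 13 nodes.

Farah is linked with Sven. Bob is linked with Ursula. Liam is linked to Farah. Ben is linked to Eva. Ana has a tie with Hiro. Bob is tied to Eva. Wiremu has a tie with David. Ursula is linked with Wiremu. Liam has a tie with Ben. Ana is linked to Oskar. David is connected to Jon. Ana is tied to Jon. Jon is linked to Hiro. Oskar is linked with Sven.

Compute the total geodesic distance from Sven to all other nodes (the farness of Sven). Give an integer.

Distances from Sven: Ana:2, Ben:3, Bob:5, David:4, Eva:4, Farah:1, Hiro:3, Jon:3, Liam:2, Oskar:1, Ursula:6, Wiremu:5.
Sum = 2 + 3 + 5 + 4 + 4 + 1 + 3 + 3 + 2 + 1 + 6 + 5 = 39.

39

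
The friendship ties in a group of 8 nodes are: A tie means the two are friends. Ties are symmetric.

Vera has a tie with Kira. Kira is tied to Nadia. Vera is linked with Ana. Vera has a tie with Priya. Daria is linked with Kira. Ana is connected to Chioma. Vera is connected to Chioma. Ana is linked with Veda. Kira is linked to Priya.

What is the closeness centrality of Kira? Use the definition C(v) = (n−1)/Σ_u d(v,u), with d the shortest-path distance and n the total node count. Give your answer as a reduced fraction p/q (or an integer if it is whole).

7/11

Distances from Kira: Ana:2, Chioma:2, Daria:1, Nadia:1, Priya:1, Veda:3, Vera:1. Sum = 11.
n = 8, so closeness = 7/11.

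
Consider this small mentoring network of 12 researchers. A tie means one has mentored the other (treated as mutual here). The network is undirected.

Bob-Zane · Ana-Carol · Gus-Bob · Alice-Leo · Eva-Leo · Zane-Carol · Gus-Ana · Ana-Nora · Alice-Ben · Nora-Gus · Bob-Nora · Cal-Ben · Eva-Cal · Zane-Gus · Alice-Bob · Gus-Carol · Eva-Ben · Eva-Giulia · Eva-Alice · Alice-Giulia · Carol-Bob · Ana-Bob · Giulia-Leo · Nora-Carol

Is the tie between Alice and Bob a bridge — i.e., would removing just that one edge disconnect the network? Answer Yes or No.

Without the Alice–Bob edge there is no alternate route between Alice and Bob, so the network disconnects. It is a bridge.

Yes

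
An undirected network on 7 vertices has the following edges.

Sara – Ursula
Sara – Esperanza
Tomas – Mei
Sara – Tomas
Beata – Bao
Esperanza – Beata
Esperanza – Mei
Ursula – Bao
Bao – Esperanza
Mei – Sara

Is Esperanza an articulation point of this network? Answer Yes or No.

No

Even without Esperanza, every remaining node can still reach every other (the residual graph is connected), so Esperanza is not a cut vertex.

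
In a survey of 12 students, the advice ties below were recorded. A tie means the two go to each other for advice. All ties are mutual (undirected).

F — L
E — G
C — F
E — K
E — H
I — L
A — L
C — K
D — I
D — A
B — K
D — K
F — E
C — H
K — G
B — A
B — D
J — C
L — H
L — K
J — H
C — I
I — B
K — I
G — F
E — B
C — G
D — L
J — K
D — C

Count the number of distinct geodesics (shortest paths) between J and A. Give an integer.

The shortest distance is 3. The length-3 paths are: J–C–D–A; J–K–D–A; J–K–B–A; J–H–L–A; J–K–L–A.
That gives 5 distinct shortest paths.

5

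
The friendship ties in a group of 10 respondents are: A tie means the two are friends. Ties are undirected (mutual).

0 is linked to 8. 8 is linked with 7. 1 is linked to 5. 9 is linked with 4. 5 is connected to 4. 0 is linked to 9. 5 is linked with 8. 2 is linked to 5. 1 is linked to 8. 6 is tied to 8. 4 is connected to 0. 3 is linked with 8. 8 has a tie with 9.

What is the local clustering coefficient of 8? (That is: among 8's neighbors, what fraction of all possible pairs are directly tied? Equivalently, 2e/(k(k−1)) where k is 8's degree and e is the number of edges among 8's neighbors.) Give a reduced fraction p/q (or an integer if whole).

2/21

8's neighbors: 0, 1, 3, 5, 6, 7, and 9 (k = 7).
Possible neighbor pairs: C(7,2) = 21. Edges among them: 0–9, 1–5 → e = 2.
Clustering(8) = 2/21.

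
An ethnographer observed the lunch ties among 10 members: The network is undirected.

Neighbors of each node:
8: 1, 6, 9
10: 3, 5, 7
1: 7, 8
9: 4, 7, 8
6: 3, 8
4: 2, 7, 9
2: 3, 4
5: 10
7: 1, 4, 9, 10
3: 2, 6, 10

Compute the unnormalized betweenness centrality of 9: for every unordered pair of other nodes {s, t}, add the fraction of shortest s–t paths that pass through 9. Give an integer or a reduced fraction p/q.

Pairs whose geodesics pass through 9 — 5–8: 1/3; 8–4: 1; 8–7: 1/2; 8–10: 1/3; 8–2: 1/2; 4–6: 1/2; 7–6: 1/3.
All other pairs contribute 0.
Summing the contributions gives betweenness(9) = 7/2.

7/2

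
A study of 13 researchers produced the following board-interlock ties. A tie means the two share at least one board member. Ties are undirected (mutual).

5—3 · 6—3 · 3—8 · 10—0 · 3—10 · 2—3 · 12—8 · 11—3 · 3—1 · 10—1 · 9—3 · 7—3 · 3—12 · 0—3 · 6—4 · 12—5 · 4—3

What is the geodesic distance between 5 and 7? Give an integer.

2

One shortest route is 5 – 3 – 7, which uses 2 edges, and 5 and 7 are not directly tied, so nothing shorter exists. So d(5,7) = 2.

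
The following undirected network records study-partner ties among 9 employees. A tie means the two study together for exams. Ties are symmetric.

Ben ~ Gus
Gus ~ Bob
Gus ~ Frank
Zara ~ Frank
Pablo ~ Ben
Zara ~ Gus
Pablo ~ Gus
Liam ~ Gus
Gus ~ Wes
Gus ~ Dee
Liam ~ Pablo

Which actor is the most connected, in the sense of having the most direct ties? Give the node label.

Degrees — Ben:2, Bob:1, Dee:1, Frank:2, Gus:8, Liam:2, Pablo:3, Wes:1, Zara:2.
The maximum is 8, attained only by Gus.

Gus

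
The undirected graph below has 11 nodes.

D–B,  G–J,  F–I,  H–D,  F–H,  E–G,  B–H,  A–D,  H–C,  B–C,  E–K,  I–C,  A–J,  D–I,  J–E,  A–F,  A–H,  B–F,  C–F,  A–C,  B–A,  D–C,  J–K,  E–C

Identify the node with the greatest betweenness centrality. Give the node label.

C

Unnormalized betweenness of each node: A:189/20, B:1/5, C:66/5, D:5/4, E:37/4, F:5/4, G:0, H:1/5, I:1/5, J:7, K:0.
C has the largest value, 66/5, making it the main broker — the node through which the most shortest paths run.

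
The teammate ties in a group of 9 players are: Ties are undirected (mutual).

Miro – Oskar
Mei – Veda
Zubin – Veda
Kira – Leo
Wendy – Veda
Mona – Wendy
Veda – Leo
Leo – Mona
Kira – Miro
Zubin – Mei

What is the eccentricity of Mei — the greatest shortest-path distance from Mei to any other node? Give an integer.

Distances from Mei: Kira:3, Leo:2, Miro:4, Mona:3, Oskar:5, Veda:1, Wendy:2, Zubin:1.
The largest is 5 (to Oskar), so the eccentricity of Mei is 5.

5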